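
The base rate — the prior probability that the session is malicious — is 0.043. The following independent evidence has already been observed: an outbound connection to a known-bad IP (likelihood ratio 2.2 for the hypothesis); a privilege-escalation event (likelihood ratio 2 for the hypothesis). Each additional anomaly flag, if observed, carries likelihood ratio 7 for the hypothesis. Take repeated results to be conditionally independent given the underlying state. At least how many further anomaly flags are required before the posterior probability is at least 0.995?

Prior odds = 0.043/0.957 = 43/957.
Combined Bayes factor of the evidence already in hand = 2.2 × 2 = 4.4.
Odds after that evidence = (43/957) × 4.4 = 86/435.
Target odds = 0.995/0.005 = 199.
Need 7ⁿ ≥ 199 ÷ (86/435) = 86565/86.
7³ = 343 falls short of 86565/86 but 7⁴ = 2401 reaches it, so n = 4.

4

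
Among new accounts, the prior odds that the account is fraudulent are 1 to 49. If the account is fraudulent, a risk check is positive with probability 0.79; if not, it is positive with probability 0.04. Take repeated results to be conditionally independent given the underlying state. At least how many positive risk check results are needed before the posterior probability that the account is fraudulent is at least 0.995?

4

Prior odds = 1/49.
Likelihood ratio of a positive = 0.79/0.04 = 19.75.
Target odds: 0.995 ÷ 0.005 = 199.
Require 19.75ⁿ ≥ 199 ÷ (1/49) = 9751.
19.75³ = 7703.734375 falls short of 9751 but 19.75⁴ = 38950081/256 reaches it, so n = 4.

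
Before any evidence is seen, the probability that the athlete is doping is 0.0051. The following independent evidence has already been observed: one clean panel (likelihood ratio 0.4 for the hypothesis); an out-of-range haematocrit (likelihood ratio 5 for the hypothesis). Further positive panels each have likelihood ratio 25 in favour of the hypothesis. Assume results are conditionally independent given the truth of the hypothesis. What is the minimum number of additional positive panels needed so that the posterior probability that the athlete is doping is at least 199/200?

Prior odds = 0.0051/0.9949 = 51/9949.
Combined Bayes factor of the evidence already in hand = 0.4 × 5 = 2.
Odds after that evidence = (51/9949) × 2 = 102/9949.
Target odds = 0.995/0.005 = 199.
Need 25ⁿ ≥ 199 ÷ (102/9949) = 1979851/102.
25³ = 15625 falls short of 1979851/102 but 25⁴ = 390625 reaches it, so n = 4.

4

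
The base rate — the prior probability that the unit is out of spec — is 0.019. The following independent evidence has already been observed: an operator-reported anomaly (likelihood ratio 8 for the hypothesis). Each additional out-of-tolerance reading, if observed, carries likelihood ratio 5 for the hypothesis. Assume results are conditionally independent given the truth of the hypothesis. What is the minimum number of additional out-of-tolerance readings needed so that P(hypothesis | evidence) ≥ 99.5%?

5

Prior odds = 0.019/0.981 = 19/981.
Bayes factor of the evidence already in hand = 8.
Odds after that evidence = (19/981) × 8 = 152/981.
Target odds = 0.995/0.005 = 199.
Need 5ⁿ ≥ 199 ÷ (152/981) = 195219/152.
5⁴ = 625 falls short of 195219/152 but 5⁵ = 3125 reaches it, so n = 5.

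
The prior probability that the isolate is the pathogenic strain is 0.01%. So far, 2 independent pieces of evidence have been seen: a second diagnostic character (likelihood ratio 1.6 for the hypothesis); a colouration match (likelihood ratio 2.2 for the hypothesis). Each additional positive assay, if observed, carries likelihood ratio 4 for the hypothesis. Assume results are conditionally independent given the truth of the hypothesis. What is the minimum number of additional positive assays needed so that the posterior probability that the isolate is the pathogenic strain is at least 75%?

Prior odds = 0.0001/0.9999 = 1/9999.
Combined Bayes factor of the evidence already in hand = 1.6 × 2.2 = 3.52.
Odds after that evidence = (1/9999) × 3.52 = 8/22725.
Target odds = 0.75/0.25 = 3.
Need 4ⁿ ≥ 3 ÷ (8/22725) = 8521.875.
4⁶ = 4096 falls short of 8521.875 but 4⁷ = 16384 reaches it, so n = 7.

7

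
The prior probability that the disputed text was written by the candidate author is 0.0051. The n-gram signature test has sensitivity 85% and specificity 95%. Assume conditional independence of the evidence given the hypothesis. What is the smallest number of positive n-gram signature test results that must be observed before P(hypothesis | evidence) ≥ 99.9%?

Prior odds = 0.0051/0.9949 = 51/9949.
False-positive rate = 1 − 0.95 = 0.05; likelihood ratio of a positive = 0.85/0.05 = 17.
Target posterior odds = 0.999/0.001 = 999.
Need (51/9949) × 17ⁿ ≥ 999, i.e. 17ⁿ ≥ 3313017/17.
17⁴ = 83521 falls short of 3313017/17 but 17⁵ = 1419857 reaches it, so n = 5.

5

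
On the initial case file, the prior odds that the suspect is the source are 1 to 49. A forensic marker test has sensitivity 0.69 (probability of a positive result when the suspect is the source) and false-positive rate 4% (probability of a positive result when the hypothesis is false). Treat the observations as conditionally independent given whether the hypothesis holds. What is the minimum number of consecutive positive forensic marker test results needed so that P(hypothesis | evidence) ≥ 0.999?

Prior odds = 1/49.
Likelihood ratio of a positive result = 0.69/0.04 = 17.25.
Target odds: 0.999 ÷ 0.001 = 999.
Need (1/49) × 17.25ⁿ ≥ 999, i.e. 17.25ⁿ ≥ 48951.
17.25³ = 5132.953125 falls short of 48951 but 17.25⁴ = 22667121/256 reaches it, so n = 4.

4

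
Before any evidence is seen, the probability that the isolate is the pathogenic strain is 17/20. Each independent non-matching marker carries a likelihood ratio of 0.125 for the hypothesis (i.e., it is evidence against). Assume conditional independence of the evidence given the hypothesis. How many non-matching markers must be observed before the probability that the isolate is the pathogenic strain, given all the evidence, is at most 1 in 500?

Prior odds = 0.85/0.15 = 17/3.
Likelihood ratio per non-matching marker = 0.125.
Target odds: 0.002 ÷ 0.998 = 1/499.
Require 0.125ⁿ ≤ 1/499 ÷ (17/3) = 3/8483.
0.125³ = 0.001953125 is still above 3/8483 but 0.125⁴ = 1/4096 is at or below it, so n = 4.

4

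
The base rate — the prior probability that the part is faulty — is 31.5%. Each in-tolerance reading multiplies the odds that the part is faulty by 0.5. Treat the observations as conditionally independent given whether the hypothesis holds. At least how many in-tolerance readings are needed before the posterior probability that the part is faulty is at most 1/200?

Prior odds = 0.315/0.685 = 63/137.
Likelihood ratio per in-tolerance reading = 0.5.
Target posterior odds = 0.005/0.995 = 1/199.
Need (63/137) × 0.5ⁿ ≤ 1/199, i.e. 0.5ⁿ ≤ 137/12537.
0.5⁶ = 0.015625 is still above 137/12537 but 0.5⁷ = 0.0078125 is at or below it, so n = 7.

7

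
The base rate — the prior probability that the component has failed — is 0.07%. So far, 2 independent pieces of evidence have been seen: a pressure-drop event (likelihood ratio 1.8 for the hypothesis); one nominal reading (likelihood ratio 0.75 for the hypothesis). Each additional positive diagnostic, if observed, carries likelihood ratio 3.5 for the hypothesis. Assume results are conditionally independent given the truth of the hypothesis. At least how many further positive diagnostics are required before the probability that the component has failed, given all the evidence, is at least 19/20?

Prior odds = 0.0007/0.9993 = 7/9993.
Combined Bayes factor of the evidence already in hand = 1.8 × 0.75 = 1.35.
Odds after that evidence = (7/9993) × 1.35 = 63/66620.
Target odds = 0.95/0.05 = 19.
Need 3.5ⁿ ≥ 19 ÷ (63/66620) = 1265780/63.
3.5⁷ = 823543/128 falls short of 1265780/63 but 3.5⁸ = 5764801/256 reaches it, so n = 8.

8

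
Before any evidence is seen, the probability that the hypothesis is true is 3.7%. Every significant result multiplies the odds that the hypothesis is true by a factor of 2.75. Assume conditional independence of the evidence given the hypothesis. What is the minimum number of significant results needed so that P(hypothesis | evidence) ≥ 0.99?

8

Prior odds: 0.037 ÷ 0.963 = 37/963.
Likelihood ratio per significant result = 2.75.
Target posterior odds = 0.99/0.01 = 99.
Need (37/963) × 2.75ⁿ ≥ 99, i.e. 2.75ⁿ ≥ 95337/37.
2.75⁷ = 19487171/16384 falls short of 95337/37 but 2.75⁸ = 214358881/65536 reaches it, so n = 8.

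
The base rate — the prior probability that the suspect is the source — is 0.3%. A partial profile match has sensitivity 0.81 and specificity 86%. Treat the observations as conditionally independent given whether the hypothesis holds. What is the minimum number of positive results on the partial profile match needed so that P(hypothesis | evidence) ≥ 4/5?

Prior odds: 0.003 ÷ 0.997 = 3/997.
False-positive rate = 1 − 0.86 = 0.14; likelihood ratio of a positive = 0.81/0.14 = 81/14.
Target odds: 0.8 ÷ 0.2 = 4.
Require (81/14)ⁿ ≥ 4 ÷ (3/997) = 3988/3.
(81/14)⁴ = 43046721/38416 falls short of 3988/3 but (81/14)⁵ ≈6483.13 reaches it, so n = 5.

5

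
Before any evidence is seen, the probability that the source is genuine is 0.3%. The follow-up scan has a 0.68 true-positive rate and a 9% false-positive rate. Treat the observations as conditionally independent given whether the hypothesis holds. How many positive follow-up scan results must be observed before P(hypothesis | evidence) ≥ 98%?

Prior odds: 0.003 ÷ 0.997 = 3/997.
Likelihood ratio of a positive result = 0.68/0.09 = 68/9.
Target posterior odds = 0.98/0.02 = 49.
Require (68/9)ⁿ ≥ 49 ÷ (3/997) = 48853/3.
(68/9)⁴ = 21381376/6561 falls short of 48853/3 but (68/9)⁵ ≈24622.5 reaches it, so n = 5.

5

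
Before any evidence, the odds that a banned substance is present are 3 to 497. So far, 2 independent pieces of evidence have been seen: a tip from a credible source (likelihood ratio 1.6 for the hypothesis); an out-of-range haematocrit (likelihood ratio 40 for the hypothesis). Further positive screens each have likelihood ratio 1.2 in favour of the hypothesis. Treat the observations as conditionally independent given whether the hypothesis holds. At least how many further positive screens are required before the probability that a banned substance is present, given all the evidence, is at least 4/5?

Prior odds = 3/497.
Combined Bayes factor of the evidence already in hand = 1.6 × 40 = 64.
Odds after that evidence = (3/497) × 64 = 192/497.
Target odds = 0.8/0.2 = 4.
Need 1.2ⁿ ≥ 4 ÷ (192/497) = 497/48.
1.2¹² ≈8.9161 falls short of 497/48 but 1.2¹³ ≈10.6993 reaches it, so n = 13.

13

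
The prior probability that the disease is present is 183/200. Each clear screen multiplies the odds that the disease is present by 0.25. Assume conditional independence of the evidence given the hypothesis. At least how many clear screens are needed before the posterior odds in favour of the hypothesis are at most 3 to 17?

3

Prior odds = 0.915/0.085 = 183/17.
Likelihood ratio per clear screen = 0.25.
Target odds = 3/17.
Need (183/17) × 0.25ⁿ ≤ 3/17, i.e. 0.25ⁿ ≤ 1/61.
0.25² = 0.0625 is still above 1/61 but 0.25³ = 0.015625 is at or below it, so n = 3.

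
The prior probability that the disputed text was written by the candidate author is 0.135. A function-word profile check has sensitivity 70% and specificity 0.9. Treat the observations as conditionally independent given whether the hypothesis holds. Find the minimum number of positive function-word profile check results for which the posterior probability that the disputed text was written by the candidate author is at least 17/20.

Prior odds: 0.135 ÷ 0.865 = 27/173.
False-positive rate = 1 − 0.9 = 0.1; likelihood ratio of a positive = 0.7/0.1 = 7.
Target odds: 0.85 ÷ 0.15 = 17/3.
Need (27/173) × 7ⁿ ≥ 17/3, i.e. 7ⁿ ≥ 2941/81.
7¹ = 7 falls short of 2941/81 but 7² = 49 reaches it, so n = 2.

2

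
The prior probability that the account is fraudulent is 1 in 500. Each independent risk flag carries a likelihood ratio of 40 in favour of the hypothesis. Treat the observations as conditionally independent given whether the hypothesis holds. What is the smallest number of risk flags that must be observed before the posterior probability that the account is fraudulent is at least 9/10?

Prior odds: 0.002 ÷ 0.998 = 1/499.
Likelihood ratio per risk flag = 40.
Target odds: 0.9 ÷ 0.1 = 9.
Require 40ⁿ ≥ 9 ÷ (1/499) = 4491.
40² = 1600 falls short of 4491 but 40³ = 64000 reaches it, so n = 3.

3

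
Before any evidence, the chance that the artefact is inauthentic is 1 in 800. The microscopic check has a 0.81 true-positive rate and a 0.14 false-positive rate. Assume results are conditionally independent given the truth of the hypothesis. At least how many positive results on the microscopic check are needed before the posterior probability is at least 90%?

Prior odds = 0.00125/0.99875 = 1/799.
Likelihood ratio of a positive result = 0.81/0.14 = 81/14.
Target odds: 0.9 ÷ 0.1 = 9.
Need (1/799) × (81/14)ⁿ ≥ 9, i.e. (81/14)ⁿ ≥ 7191.
(81/14)⁵ ≈6483.13 falls short of 7191 but (81/14)⁶ ≈37509.6 reaches it, so n = 6.

6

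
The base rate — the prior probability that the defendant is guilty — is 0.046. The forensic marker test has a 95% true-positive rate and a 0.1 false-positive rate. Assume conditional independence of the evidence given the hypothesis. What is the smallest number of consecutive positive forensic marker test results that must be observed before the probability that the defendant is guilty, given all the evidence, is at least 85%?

Prior odds = 0.046/0.954 = 23/477.
Likelihood ratio of a positive result = 0.95/0.1 = 9.5.
Target odds: 0.85 ÷ 0.15 = 17/3.
Need (23/477) × 9.5ⁿ ≥ 17/3, i.e. 9.5ⁿ ≥ 2703/23.
9.5² = 90.25 falls short of 2703/23 but 9.5³ = 857.375 reaches it, so n = 3.

3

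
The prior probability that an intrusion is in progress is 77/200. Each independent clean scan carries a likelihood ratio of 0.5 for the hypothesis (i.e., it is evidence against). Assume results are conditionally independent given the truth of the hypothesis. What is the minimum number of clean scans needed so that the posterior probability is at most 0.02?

5

Prior odds: 0.385 ÷ 0.615 = 77/123.
Likelihood ratio per clean scan = 0.5.
Target odds: 0.02 ÷ 0.98 = 1/49.
Need (77/123) × 0.5ⁿ ≤ 1/49, i.e. 0.5ⁿ ≤ 123/3773.
0.5⁴ = 0.0625 is still above 123/3773 but 0.5⁵ = 0.03125 is at or below it, so n = 5.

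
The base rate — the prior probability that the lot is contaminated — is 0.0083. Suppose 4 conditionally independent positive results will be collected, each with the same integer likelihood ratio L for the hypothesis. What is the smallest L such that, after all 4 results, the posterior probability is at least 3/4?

Prior odds = 0.0083/0.9917 = 83/9917.
Target odds = 0.75/0.25 = 3.
Need L⁴ ≥ 3 ÷ (83/9917) = 29751/83.
4⁴ = 256 < 29751/83 ≤ 625 = 5⁴, so L = 5.

5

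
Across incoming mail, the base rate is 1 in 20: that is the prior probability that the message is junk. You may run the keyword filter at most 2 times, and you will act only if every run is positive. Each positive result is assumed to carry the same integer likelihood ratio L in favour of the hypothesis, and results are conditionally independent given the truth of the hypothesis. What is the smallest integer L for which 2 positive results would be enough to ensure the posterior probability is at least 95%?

19

Prior odds = 0.05/0.95 = 1/19.
Target odds = 0.95/0.05 = 19.
Need L² ≥ 19 ÷ (1/19) = 361.
18² = 324 < 361 ≤ 361 = 19², so L = 19.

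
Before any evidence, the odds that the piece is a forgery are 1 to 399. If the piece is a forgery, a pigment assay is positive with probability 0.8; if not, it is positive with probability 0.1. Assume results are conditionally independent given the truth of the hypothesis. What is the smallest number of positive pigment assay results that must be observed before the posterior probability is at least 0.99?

Prior odds = 1/399.
Likelihood ratio of a positive = 0.8/0.1 = 8.
Target odds: 0.99 ÷ 0.01 = 99.
Need (1/399) × 8ⁿ ≥ 99, i.e. 8ⁿ ≥ 39501.
8⁵ = 32768 falls short of 39501 but 8⁶ = 262144 reaches it, so n = 6.

6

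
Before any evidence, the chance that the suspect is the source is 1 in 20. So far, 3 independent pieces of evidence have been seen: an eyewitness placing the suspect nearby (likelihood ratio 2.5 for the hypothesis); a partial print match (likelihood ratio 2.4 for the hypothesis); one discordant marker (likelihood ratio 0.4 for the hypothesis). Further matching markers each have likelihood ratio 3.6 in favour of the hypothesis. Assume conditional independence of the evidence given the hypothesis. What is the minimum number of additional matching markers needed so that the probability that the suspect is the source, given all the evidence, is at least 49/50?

Prior odds = 0.05/0.95 = 1/19.
Combined Bayes factor of the evidence already in hand = 2.5 × 2.4 × 0.4 = 2.4.
Odds after that evidence = (1/19) × 2.4 = 12/95.
Target odds = 0.98/0.02 = 49.
Need 3.6ⁿ ≥ 49 ÷ (12/95) = 4655/12.
3.6⁴ = 167.9616 falls short of 4655/12 but 3.6⁵ = 604.66176 reaches it, so n = 5.

5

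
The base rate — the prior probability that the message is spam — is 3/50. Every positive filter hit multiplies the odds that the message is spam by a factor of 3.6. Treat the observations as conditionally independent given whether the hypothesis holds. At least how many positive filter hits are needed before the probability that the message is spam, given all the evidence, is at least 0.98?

Prior odds: 0.06 ÷ 0.94 = 3/47.
Likelihood ratio per positive filter hit = 3.6.
Target posterior odds = 0.98/0.02 = 49.
Require 3.6ⁿ ≥ 49 ÷ (3/47) = 2303/3.
3.6⁵ = 604.66176 falls short of 2303/3 but 3.6⁶ = 34012224/15625 reaches it, so n = 6.

6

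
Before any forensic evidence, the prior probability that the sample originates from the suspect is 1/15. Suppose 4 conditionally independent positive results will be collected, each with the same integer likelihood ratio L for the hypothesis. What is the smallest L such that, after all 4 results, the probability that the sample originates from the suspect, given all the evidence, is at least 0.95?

5

Prior odds = (1/15)/(14/15) = 1/14.
Target odds = 0.95/0.05 = 19.
Need L⁴ ≥ 19 ÷ (1/14) = 266.
4⁴ = 256 < 266 ≤ 625 = 5⁴, so L = 5.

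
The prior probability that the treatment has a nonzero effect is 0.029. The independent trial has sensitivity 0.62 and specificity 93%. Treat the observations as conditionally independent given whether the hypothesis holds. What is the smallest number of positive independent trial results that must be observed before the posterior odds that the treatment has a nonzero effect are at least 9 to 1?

3

Prior odds = 0.029/0.971 = 29/971.
False-positive rate = 1 − 0.93 = 0.07; likelihood ratio of a positive = 0.62/0.07 = 62/7.
Target odds = 9.
Require (62/7)ⁿ ≥ 9 ÷ (29/971) = 8739/29.
(62/7)² = 3844/49 falls short of 8739/29 but (62/7)³ = 238328/343 reaches it, so n = 3.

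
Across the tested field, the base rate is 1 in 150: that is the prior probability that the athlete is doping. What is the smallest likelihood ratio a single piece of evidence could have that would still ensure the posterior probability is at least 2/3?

298

Prior odds = (1/150)/(149/150) = 1/149.
Target odds = (2/3)/(1/3) = 2.
Required Bayes factor = 2 ÷ (1/149) = 298.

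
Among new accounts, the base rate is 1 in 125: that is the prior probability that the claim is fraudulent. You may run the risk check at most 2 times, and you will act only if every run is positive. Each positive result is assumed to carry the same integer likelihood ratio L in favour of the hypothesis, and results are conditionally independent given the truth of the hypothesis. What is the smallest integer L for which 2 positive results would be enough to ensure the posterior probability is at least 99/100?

111

Prior odds = 0.008/0.992 = 1/124.
Target odds = 0.99/0.01 = 99.
Need L² ≥ 99 ÷ (1/124) = 12276.
110² = 12100 < 12276 ≤ 12321 = 111², so L = 111.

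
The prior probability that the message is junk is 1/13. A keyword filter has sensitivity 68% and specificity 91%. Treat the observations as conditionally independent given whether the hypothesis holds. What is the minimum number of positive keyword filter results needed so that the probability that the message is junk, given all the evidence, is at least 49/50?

Prior odds = (1/13)/(12/13) = 1/12.
False-positive rate = 1 − 0.91 = 0.09; likelihood ratio of a positive = 0.68/0.09 = 68/9.
Target odds: 0.98 ÷ 0.02 = 49.
Need (1/12) × (68/9)ⁿ ≥ 49, i.e. (68/9)ⁿ ≥ 588.
(68/9)³ = 314432/729 falls short of 588 but (68/9)⁴ = 21381376/6561 reaches it, so n = 4.

4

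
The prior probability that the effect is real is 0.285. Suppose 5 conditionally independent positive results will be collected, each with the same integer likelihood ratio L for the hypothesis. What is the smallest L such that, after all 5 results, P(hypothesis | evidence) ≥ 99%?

4

Prior odds = 0.285/0.715 = 57/143.
Target odds = 0.99/0.01 = 99.
Need L⁵ ≥ 99 ÷ (57/143) = 4719/19.
3⁵ = 243 < 4719/19 ≤ 1024 = 4⁵, so L = 4.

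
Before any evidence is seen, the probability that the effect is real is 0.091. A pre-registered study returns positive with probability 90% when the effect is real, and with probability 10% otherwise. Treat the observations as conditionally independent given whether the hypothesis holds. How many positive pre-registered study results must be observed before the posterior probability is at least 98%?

Prior odds: 0.091 ÷ 0.909 = 91/909.
Likelihood ratio of a positive result = 0.9/0.1 = 9.
Target posterior odds = 0.98/0.02 = 49.
Need (91/909) × 9ⁿ ≥ 49, i.e. 9ⁿ ≥ 6363/13.
9² = 81 falls short of 6363/13 but 9³ = 729 reaches it, so n = 3.

3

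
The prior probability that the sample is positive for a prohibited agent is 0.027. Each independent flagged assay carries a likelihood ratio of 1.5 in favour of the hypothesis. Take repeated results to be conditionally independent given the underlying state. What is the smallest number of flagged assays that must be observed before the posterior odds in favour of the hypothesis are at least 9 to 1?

Prior odds: 0.027 ÷ 0.973 = 27/973.
Likelihood ratio per flagged assay = 1.5.
Target odds = 9.
Need (27/973) × 1.5ⁿ ≥ 9, i.e. 1.5ⁿ ≥ 973/3.
1.5¹⁴ = 4782969/16384 falls short of 973/3 but 1.5¹⁵ = 14348907/32768 reaches it, so n = 15.

15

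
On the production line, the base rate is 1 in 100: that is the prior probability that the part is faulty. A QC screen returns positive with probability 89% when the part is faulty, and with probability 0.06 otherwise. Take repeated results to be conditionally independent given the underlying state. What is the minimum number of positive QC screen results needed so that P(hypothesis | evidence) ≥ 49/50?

Prior odds: 0.01 ÷ 0.99 = 1/99.
Likelihood ratio of a positive result = 0.89/0.06 = 89/6.
Target odds: 0.98 ÷ 0.02 = 49.
Need (1/99) × (89/6)ⁿ ≥ 49, i.e. (89/6)ⁿ ≥ 4851.
(89/6)³ = 704969/216 falls short of 4851 but (89/6)⁴ = 62742241/1296 reaches it, so n = 4.

4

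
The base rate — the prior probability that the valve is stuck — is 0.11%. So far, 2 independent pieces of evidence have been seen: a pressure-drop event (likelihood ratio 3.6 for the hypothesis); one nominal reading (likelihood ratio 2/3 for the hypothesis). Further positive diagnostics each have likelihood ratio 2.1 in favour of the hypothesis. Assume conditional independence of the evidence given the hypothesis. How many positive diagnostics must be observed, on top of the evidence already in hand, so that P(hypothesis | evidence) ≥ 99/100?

Prior odds = 0.0011/0.9989 = 11/9989.
Combined Bayes factor of the evidence already in hand = 3.6 × (2/3) = 2.4.
Odds after that evidence = (11/9989) × 2.4 = 132/49945.
Target odds = 0.99/0.01 = 99.
Need 2.1ⁿ ≥ 99 ÷ (132/49945) = 37458.75.
2.1¹⁴ ≈32439.2 falls short of 37458.75 but 2.1¹⁵ ≈68122.3 reaches it, so n = 15.

15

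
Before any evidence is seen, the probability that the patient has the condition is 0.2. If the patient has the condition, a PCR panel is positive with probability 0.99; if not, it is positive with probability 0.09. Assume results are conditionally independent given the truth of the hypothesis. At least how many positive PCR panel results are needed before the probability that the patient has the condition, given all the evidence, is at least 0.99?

3

Prior odds = 0.2/0.8 = 0.25.
Likelihood ratio of a positive = 0.99/0.09 = 11.
Target odds: 0.99 ÷ 0.01 = 99.
Need 0.25 × 11ⁿ ≥ 99, i.e. 11ⁿ ≥ 396.
11² = 121 falls short of 396 but 11³ = 1331 reaches it, so n = 3.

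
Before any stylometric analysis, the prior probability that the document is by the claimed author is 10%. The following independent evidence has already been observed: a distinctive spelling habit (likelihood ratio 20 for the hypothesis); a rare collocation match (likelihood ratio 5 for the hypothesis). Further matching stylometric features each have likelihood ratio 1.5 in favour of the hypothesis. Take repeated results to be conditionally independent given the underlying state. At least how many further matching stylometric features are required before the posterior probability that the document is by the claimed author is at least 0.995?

Prior odds = 0.1/0.9 = 1/9.
Combined Bayes factor of the evidence already in hand = 20 × 5 = 100.
Odds after that evidence = (1/9) × 100 = 100/9.
Target odds = 0.995/0.005 = 199.
Need 1.5ⁿ ≥ 199 ÷ (100/9) = 17.91.
1.5⁷ = 17.0859375 falls short of 17.91 but 1.5⁸ = 25.62890625 reaches it, so n = 8.

8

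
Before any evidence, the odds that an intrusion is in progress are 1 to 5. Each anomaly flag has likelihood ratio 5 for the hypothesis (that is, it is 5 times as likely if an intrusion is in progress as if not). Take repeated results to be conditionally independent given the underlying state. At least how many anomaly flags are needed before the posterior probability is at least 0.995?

Prior odds = 0.2.
Likelihood ratio per anomaly flag = 5.
Target odds: 0.995 ÷ 0.005 = 199.
Need 0.2 × 5ⁿ ≥ 199, i.e. 5ⁿ ≥ 995.
5⁴ = 625 falls short of 995 but 5⁵ = 3125 reaches it, so n = 5.

5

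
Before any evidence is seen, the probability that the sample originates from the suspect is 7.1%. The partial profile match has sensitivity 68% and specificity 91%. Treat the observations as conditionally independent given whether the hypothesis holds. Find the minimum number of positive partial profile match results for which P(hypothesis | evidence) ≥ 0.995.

Prior odds: 0.071 ÷ 0.929 = 71/929.
False-positive rate = 1 − 0.91 = 0.09; likelihood ratio of a positive = 0.68/0.09 = 68/9.
Target posterior odds = 0.995/0.005 = 199.
Require (68/9)ⁿ ≥ 199 ÷ (71/929) = 184871/71.
(68/9)³ = 314432/729 falls short of 184871/71 but (68/9)⁴ = 21381376/6561 reaches it, so n = 4.

4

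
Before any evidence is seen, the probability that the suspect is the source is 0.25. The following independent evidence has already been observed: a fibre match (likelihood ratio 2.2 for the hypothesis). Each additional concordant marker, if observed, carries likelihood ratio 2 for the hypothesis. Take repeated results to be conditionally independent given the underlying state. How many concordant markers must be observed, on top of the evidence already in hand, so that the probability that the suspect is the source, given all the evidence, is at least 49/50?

Prior odds = 0.25/0.75 = 1/3.
Bayes factor of the evidence already in hand = 2.2.
Odds after that evidence = (1/3) × 2.2 = 11/15.
Target odds = 0.98/0.02 = 49.
Need 2ⁿ ≥ 49 ÷ (11/15) = 735/11.
2⁶ = 64 falls short of 735/11 but 2⁷ = 128 reaches it, so n = 7.

7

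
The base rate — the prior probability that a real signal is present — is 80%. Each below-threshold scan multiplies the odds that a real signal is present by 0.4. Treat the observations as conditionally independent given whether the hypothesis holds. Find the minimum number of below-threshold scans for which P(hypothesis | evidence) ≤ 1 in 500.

Prior odds = 0.8/0.2 = 4.
Likelihood ratio per below-threshold scan = 0.4.
Target odds: 0.002 ÷ 0.998 = 1/499.
Require 0.4ⁿ ≤ 1/499 ÷ 4 = 1/1996.
0.4⁸ = 256/390625 is still above 1/1996 but 0.4⁹ = 512/1953125 is at or below it, so n = 9.

9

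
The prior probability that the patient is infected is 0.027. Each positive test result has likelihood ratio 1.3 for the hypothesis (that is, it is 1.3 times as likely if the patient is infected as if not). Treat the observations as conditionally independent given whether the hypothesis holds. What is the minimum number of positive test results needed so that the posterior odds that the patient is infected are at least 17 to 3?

Prior odds: 0.027 ÷ 0.973 = 27/973.
Likelihood ratio per positive test result = 1.3.
Target odds = 17/3.
Require 1.3ⁿ ≥ 17/3 ÷ (27/973) = 16541/81.
1.3²⁰ ≈190.05 falls short of 16541/81 but 1.3²¹ ≈247.065 reaches it, so n = 21.

21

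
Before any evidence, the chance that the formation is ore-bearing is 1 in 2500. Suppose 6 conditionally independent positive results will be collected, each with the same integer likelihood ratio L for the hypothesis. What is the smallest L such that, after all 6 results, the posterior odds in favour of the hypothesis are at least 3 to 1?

Prior odds = 0.0004/0.9996 = 1/2499.
Target odds = 3.
Need L⁶ ≥ 3 ÷ (1/2499) = 7497.
4⁶ = 4096 < 7497 ≤ 15625 = 5⁶, so L = 5.

5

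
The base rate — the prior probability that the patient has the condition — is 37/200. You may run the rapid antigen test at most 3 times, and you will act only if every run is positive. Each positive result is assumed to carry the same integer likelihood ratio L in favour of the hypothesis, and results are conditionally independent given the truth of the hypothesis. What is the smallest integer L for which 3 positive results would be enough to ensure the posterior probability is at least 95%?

Prior odds = 0.185/0.815 = 37/163.
Target odds = 0.95/0.05 = 19.
Need L³ ≥ 19 ÷ (37/163) = 3097/37.
4³ = 64 < 3097/37 ≤ 125 = 5³, so L = 5.

5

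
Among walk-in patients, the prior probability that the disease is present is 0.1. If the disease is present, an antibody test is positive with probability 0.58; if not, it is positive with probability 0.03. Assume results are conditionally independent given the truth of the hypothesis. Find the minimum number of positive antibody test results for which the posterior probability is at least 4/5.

Prior odds = 0.1/0.9 = 1/9.
Likelihood ratio of a positive = 0.58/0.03 = 58/3.
Target posterior odds = 0.8/0.2 = 4.
Require (58/3)ⁿ ≥ 4 ÷ (1/9) = 36.
(58/3)¹ = 58/3 falls short of 36 but (58/3)² = 3364/9 reaches it, so n = 2.

2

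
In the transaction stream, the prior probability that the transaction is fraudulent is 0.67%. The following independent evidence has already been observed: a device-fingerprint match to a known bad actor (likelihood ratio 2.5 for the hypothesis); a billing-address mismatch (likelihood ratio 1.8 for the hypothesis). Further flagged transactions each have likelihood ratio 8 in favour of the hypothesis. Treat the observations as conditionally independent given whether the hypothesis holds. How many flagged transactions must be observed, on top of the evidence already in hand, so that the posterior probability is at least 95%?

Prior odds = 0.0067/0.9933 = 67/9933.
Combined Bayes factor of the evidence already in hand = 2.5 × 1.8 = 4.5.
Odds after that evidence = (67/9933) × 4.5 = 201/6622.
Target odds = 0.95/0.05 = 19.
Need 8ⁿ ≥ 19 ÷ (201/6622) = 125818/201.
8³ = 512 falls short of 125818/201 but 8⁴ = 4096 reaches it, so n = 4.

4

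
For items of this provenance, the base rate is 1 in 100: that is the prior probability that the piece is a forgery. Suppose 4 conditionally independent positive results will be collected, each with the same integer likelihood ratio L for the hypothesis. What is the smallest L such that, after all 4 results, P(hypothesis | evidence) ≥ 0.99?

Prior odds = 0.01/0.99 = 1/99.
Target odds = 0.99/0.01 = 99.
Need L⁴ ≥ 99 ÷ (1/99) = 9801.
9⁴ = 6561 < 9801 ≤ 10000 = 10⁴, so L = 10.

10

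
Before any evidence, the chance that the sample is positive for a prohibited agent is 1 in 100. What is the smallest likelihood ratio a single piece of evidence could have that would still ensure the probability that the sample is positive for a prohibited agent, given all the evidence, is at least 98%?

Prior odds = 0.01/0.99 = 1/99.
Target odds = 0.98/0.02 = 49.
Required Bayes factor = 49 ÷ (1/99) = 4851.

4851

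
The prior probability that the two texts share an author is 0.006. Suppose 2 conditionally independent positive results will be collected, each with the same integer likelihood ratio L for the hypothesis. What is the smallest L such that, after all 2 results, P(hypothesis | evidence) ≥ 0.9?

Prior odds = 0.006/0.994 = 3/497.
Target odds = 0.9/0.1 = 9.
Need L² ≥ 9 ÷ (3/497) = 1491.
38² = 1444 < 1491 ≤ 1521 = 39², so L = 39.

39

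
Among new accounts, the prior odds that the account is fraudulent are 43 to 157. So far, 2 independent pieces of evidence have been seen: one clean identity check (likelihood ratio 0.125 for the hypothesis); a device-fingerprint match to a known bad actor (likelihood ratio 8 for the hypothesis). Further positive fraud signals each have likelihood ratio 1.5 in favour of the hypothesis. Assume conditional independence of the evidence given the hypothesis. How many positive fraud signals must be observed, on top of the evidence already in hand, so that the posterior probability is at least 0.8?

Prior odds = 43/157.
Combined Bayes factor of the evidence already in hand = 0.125 × 8 = 1.
Odds after that evidence = (43/157) × 1 = 43/157.
Target odds = 0.8/0.2 = 4.
Need 1.5ⁿ ≥ 4 ÷ (43/157) = 628/43.
1.5⁶ = 11.390625 falls short of 628/43 but 1.5⁷ = 17.0859375 reaches it, so n = 7.

7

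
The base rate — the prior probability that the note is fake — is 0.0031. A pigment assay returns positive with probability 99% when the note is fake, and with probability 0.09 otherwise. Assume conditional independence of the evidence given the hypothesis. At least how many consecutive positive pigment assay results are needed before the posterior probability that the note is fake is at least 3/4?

Prior odds: 0.0031 ÷ 0.9969 = 31/9969.
Likelihood ratio of a positive result = 0.99/0.09 = 11.
Target odds: 0.75 ÷ 0.25 = 3.
Require 11ⁿ ≥ 3 ÷ (31/9969) = 29907/31.
11² = 121 falls short of 29907/31 but 11³ = 1331 reaches it, so n = 3.

3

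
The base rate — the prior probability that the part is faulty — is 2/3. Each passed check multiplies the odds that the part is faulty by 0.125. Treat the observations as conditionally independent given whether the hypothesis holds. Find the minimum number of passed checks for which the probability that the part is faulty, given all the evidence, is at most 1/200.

3

Prior odds: (2/3) ÷ (1/3) = 2.
Likelihood ratio per passed check = 0.125.
Target posterior odds = 0.005/0.995 = 1/199.
Need 2 × 0.125ⁿ ≤ 1/199, i.e. 0.125ⁿ ≤ 1/398.
0.125² = 0.015625 is still above 1/398 but 0.125³ = 0.001953125 is at or below it, so n = 3.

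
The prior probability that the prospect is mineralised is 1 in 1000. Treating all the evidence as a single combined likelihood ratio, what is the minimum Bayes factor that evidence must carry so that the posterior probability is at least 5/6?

Prior odds = 0.001/0.999 = 1/999.
Target odds = (5/6)/(1/6) = 5.
Required Bayes factor = 5 ÷ (1/999) = 4995.

4995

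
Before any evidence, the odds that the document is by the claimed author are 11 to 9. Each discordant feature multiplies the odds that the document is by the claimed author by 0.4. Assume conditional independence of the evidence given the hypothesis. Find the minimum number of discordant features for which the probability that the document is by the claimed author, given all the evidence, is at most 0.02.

5

Prior odds = 11/9.
Likelihood ratio per discordant feature = 0.4.
Target posterior odds = 0.02/0.98 = 1/49.
Require 0.4ⁿ ≤ 1/49 ÷ (11/9) = 9/539.
0.4⁴ = 0.0256 is still above 9/539 but 0.4⁵ = 0.01024 is at or below it, so n = 5.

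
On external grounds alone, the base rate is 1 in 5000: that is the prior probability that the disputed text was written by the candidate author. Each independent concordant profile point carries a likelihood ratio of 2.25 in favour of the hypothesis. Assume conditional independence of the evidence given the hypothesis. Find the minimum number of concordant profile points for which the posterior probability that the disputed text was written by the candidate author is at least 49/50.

16

Prior odds = 0.0002/0.9998 = 1/4999.
Likelihood ratio per concordant profile point = 2.25.
Target posterior odds = 0.98/0.02 = 49.
Need (1/4999) × 2.25ⁿ ≥ 49, i.e. 2.25ⁿ ≥ 244951.
2.25¹⁵ ≈191751 falls short of 244951 but 2.25¹⁶ ≈431440 reaches it, so n = 16.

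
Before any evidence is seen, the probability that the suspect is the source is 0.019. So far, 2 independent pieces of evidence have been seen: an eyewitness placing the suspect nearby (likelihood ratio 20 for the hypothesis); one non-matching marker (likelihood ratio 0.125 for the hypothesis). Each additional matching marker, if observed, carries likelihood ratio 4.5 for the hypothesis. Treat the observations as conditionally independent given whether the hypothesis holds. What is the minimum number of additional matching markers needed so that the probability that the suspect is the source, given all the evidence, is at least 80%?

Prior odds = 0.019/0.981 = 19/981.
Combined Bayes factor of the evidence already in hand = 20 × 0.125 = 2.5.
Odds after that evidence = (19/981) × 2.5 = 95/1962.
Target odds = 0.8/0.2 = 4.
Need 4.5ⁿ ≥ 4 ÷ (95/1962) = 7848/95.
4.5² = 20.25 falls short of 7848/95 but 4.5³ = 91.125 reaches it, so n = 3.

3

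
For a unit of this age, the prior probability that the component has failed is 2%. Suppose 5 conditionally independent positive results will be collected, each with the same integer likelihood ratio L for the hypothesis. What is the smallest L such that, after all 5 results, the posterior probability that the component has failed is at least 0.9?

4

Prior odds = 0.02/0.98 = 1/49.
Target odds = 0.9/0.1 = 9.
Need L⁵ ≥ 9 ÷ (1/49) = 441.
3⁵ = 243 < 441 ≤ 1024 = 4⁵, so L = 4.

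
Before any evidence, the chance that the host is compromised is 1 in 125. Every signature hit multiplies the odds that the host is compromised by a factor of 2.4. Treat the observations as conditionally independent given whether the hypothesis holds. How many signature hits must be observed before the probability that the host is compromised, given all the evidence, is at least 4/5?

Prior odds: 0.008 ÷ 0.992 = 1/124.
Likelihood ratio per signature hit = 2.4.
Target posterior odds = 0.8/0.2 = 4.
Need (1/124) × 2.4ⁿ ≥ 4, i.e. 2.4ⁿ ≥ 496.
2.4⁷ = 35831808/78125 falls short of 496 but 2.4⁸ = 429981696/390625 reaches it, so n = 8.

8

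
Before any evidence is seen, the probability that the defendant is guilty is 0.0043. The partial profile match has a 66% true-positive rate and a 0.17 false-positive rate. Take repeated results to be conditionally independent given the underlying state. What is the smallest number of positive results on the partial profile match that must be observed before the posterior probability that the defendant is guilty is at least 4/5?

6

Prior odds: 0.0043 ÷ 0.9957 = 43/9957.
Likelihood ratio of a positive result = 0.66/0.17 = 66/17.
Target odds: 0.8 ÷ 0.2 = 4.
Need (43/9957) × (66/17)ⁿ ≥ 4, i.e. (66/17)ⁿ ≥ 39828/43.
(66/17)⁵ ≈882.013 falls short of 39828/43 but (66/17)⁶ ≈3424.29 reaches it, so n = 6.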